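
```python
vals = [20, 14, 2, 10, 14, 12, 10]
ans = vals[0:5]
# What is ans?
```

vals has length 7. The slice vals[0:5] selects indices [0, 1, 2, 3, 4] (0->20, 1->14, 2->2, 3->10, 4->14), giving [20, 14, 2, 10, 14].

[20, 14, 2, 10, 14]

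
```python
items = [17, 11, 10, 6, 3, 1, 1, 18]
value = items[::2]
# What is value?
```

items has length 8. The slice items[::2] selects indices [0, 2, 4, 6] (0->17, 2->10, 4->3, 6->1), giving [17, 10, 3, 1].

[17, 10, 3, 1]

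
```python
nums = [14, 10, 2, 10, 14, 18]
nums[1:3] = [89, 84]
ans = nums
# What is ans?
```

nums starts as [14, 10, 2, 10, 14, 18] (length 6). The slice nums[1:3] covers indices [1, 2] with values [10, 2]. Replacing that slice with [89, 84] (same length) produces [14, 89, 84, 10, 14, 18].

[14, 89, 84, 10, 14, 18]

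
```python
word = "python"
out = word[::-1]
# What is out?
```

word has length 6. The slice word[::-1] selects indices [5, 4, 3, 2, 1, 0] (5->'n', 4->'o', 3->'h', 2->'t', 1->'y', 0->'p'), giving 'nohtyp'.

'nohtyp'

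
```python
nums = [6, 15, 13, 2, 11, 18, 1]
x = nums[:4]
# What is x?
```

nums has length 7. The slice nums[:4] selects indices [0, 1, 2, 3] (0->6, 1->15, 2->13, 3->2), giving [6, 15, 13, 2].

[6, 15, 13, 2]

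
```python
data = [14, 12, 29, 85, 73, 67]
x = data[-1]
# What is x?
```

data has length 6. Negative index -1 maps to positive index 6 + (-1) = 5. data[5] = 67.

67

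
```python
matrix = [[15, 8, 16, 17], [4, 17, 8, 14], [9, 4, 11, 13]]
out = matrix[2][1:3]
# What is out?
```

matrix[2] = [9, 4, 11, 13]. matrix[2] has length 4. The slice matrix[2][1:3] selects indices [1, 2] (1->4, 2->11), giving [4, 11].

[4, 11]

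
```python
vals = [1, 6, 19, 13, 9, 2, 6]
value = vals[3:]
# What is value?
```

vals has length 7. The slice vals[3:] selects indices [3, 4, 5, 6] (3->13, 4->9, 5->2, 6->6), giving [13, 9, 2, 6].

[13, 9, 2, 6]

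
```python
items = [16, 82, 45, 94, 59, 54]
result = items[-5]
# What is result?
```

items has length 6. Negative index -5 maps to positive index 6 + (-5) = 1. items[1] = 82.

82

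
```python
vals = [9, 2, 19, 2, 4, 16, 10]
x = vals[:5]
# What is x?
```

vals has length 7. The slice vals[:5] selects indices [0, 1, 2, 3, 4] (0->9, 1->2, 2->19, 3->2, 4->4), giving [9, 2, 19, 2, 4].

[9, 2, 19, 2, 4]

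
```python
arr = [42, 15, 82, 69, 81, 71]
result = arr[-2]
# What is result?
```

arr has length 6. Negative index -2 maps to positive index 6 + (-2) = 4. arr[4] = 81.

81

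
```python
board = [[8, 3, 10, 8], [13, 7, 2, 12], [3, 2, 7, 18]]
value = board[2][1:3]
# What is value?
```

board[2] = [3, 2, 7, 18]. board[2] has length 4. The slice board[2][1:3] selects indices [1, 2] (1->2, 2->7), giving [2, 7].

[2, 7]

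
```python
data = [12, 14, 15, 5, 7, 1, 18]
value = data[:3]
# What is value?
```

data has length 7. The slice data[:3] selects indices [0, 1, 2] (0->12, 1->14, 2->15), giving [12, 14, 15].

[12, 14, 15]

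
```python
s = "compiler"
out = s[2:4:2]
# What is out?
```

s has length 8. The slice s[2:4:2] selects indices [2] (2->'m'), giving 'm'.

'm'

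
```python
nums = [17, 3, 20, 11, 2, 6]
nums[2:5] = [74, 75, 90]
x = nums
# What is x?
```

nums starts as [17, 3, 20, 11, 2, 6] (length 6). The slice nums[2:5] covers indices [2, 3, 4] with values [20, 11, 2]. Replacing that slice with [74, 75, 90] (same length) produces [17, 3, 74, 75, 90, 6].

[17, 3, 74, 75, 90, 6]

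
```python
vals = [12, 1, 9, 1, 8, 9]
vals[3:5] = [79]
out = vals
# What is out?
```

vals starts as [12, 1, 9, 1, 8, 9] (length 6). The slice vals[3:5] covers indices [3, 4] with values [1, 8]. Replacing that slice with [79] (different length) produces [12, 1, 9, 79, 9].

[12, 1, 9, 79, 9]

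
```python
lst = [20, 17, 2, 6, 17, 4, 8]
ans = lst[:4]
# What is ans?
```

lst has length 7. The slice lst[:4] selects indices [0, 1, 2, 3] (0->20, 1->17, 2->2, 3->6), giving [20, 17, 2, 6].

[20, 17, 2, 6]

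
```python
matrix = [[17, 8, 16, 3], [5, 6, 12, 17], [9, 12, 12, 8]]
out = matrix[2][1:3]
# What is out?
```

matrix[2] = [9, 12, 12, 8]. matrix[2] has length 4. The slice matrix[2][1:3] selects indices [1, 2] (1->12, 2->12), giving [12, 12].

[12, 12]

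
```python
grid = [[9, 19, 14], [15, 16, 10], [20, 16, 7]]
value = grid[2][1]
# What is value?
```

grid[2] = [20, 16, 7]. Taking column 1 of that row yields 16.

16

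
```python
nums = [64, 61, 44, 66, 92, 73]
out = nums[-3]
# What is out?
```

nums has length 6. Negative index -3 maps to positive index 6 + (-3) = 3. nums[3] = 66.

66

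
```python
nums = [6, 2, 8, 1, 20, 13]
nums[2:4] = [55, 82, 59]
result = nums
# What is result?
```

nums starts as [6, 2, 8, 1, 20, 13] (length 6). The slice nums[2:4] covers indices [2, 3] with values [8, 1]. Replacing that slice with [55, 82, 59] (different length) produces [6, 2, 55, 82, 59, 20, 13].

[6, 2, 55, 82, 59, 20, 13]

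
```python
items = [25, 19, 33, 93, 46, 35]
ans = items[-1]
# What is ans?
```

items has length 6. Negative index -1 maps to positive index 6 + (-1) = 5. items[5] = 35.

35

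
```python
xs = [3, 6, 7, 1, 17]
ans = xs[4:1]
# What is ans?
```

xs has length 5. The slice xs[4:1] resolves to an empty index range, so the result is [].

[]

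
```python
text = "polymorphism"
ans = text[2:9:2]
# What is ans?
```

text has length 12. The slice text[2:9:2] selects indices [2, 4, 6, 8] (2->'l', 4->'m', 6->'r', 8->'h'), giving 'lmrh'.

'lmrh'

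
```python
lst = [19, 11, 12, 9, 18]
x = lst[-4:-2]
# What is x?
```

lst has length 5. The slice lst[-4:-2] selects indices [1, 2] (1->11, 2->12), giving [11, 12].

[11, 12]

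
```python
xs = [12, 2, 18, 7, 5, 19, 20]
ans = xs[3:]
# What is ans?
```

xs has length 7. The slice xs[3:] selects indices [3, 4, 5, 6] (3->7, 4->5, 5->19, 6->20), giving [7, 5, 19, 20].

[7, 5, 19, 20]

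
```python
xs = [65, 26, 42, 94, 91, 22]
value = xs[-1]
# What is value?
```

xs has length 6. Negative index -1 maps to positive index 6 + (-1) = 5. xs[5] = 22.

22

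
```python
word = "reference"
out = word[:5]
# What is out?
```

word has length 9. The slice word[:5] selects indices [0, 1, 2, 3, 4] (0->'r', 1->'e', 2->'f', 3->'e', 4->'r'), giving 'refer'.

'refer'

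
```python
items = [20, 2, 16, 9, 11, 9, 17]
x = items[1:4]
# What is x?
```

items has length 7. The slice items[1:4] selects indices [1, 2, 3] (1->2, 2->16, 3->9), giving [2, 16, 9].

[2, 16, 9]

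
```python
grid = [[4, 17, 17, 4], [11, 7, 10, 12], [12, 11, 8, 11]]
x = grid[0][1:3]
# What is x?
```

grid[0] = [4, 17, 17, 4]. grid[0] has length 4. The slice grid[0][1:3] selects indices [1, 2] (1->17, 2->17), giving [17, 17].

[17, 17]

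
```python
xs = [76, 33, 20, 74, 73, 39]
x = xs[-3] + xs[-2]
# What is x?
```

xs has length 6. Negative index -3 maps to positive index 6 + (-3) = 3. xs[3] = 74.
xs has length 6. Negative index -2 maps to positive index 6 + (-2) = 4. xs[4] = 73.
Sum: 74 + 73 = 147.

147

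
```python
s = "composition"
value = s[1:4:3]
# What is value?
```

s has length 11. The slice s[1:4:3] selects indices [1] (1->'o'), giving 'o'.

'o'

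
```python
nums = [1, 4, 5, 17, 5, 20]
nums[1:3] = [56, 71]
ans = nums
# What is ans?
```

nums starts as [1, 4, 5, 17, 5, 20] (length 6). The slice nums[1:3] covers indices [1, 2] with values [4, 5]. Replacing that slice with [56, 71] (same length) produces [1, 56, 71, 17, 5, 20].

[1, 56, 71, 17, 5, 20]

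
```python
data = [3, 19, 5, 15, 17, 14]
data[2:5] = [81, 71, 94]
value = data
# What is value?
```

data starts as [3, 19, 5, 15, 17, 14] (length 6). The slice data[2:5] covers indices [2, 3, 4] with values [5, 15, 17]. Replacing that slice with [81, 71, 94] (same length) produces [3, 19, 81, 71, 94, 14].

[3, 19, 81, 71, 94, 14]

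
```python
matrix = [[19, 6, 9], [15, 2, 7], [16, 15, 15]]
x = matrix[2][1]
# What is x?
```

matrix[2] = [16, 15, 15]. Taking column 1 of that row yields 15.

15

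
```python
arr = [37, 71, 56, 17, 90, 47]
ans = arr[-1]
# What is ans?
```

arr has length 6. Negative index -1 maps to positive index 6 + (-1) = 5. arr[5] = 47.

47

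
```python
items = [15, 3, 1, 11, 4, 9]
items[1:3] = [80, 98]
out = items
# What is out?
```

items starts as [15, 3, 1, 11, 4, 9] (length 6). The slice items[1:3] covers indices [1, 2] with values [3, 1]. Replacing that slice with [80, 98] (same length) produces [15, 80, 98, 11, 4, 9].

[15, 80, 98, 11, 4, 9]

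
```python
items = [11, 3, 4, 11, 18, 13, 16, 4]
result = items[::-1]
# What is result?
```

items has length 8. The slice items[::-1] selects indices [7, 6, 5, 4, 3, 2, 1, 0] (7->4, 6->16, 5->13, 4->18, 3->11, 2->4, 1->3, 0->11), giving [4, 16, 13, 18, 11, 4, 3, 11].

[4, 16, 13, 18, 11, 4, 3, 11]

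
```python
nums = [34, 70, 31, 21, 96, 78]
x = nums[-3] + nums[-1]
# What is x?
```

nums has length 6. Negative index -3 maps to positive index 6 + (-3) = 3. nums[3] = 21.
nums has length 6. Negative index -1 maps to positive index 6 + (-1) = 5. nums[5] = 78.
Sum: 21 + 78 = 99.

99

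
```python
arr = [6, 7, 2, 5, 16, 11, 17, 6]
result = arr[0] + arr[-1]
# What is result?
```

arr has length 8. arr[0] = 6.
arr has length 8. Negative index -1 maps to positive index 8 + (-1) = 7. arr[7] = 6.
Sum: 6 + 6 = 12.

12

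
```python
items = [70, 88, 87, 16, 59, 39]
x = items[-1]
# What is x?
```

items has length 6. Negative index -1 maps to positive index 6 + (-1) = 5. items[5] = 39.

39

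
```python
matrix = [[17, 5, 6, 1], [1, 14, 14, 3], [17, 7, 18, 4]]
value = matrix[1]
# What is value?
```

matrix has 3 rows. Row 1 is [1, 14, 14, 3].

[1, 14, 14, 3]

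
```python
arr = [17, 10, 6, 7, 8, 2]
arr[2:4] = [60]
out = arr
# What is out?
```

arr starts as [17, 10, 6, 7, 8, 2] (length 6). The slice arr[2:4] covers indices [2, 3] with values [6, 7]. Replacing that slice with [60] (different length) produces [17, 10, 60, 8, 2].

[17, 10, 60, 8, 2]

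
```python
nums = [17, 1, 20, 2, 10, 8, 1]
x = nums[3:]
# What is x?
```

nums has length 7. The slice nums[3:] selects indices [3, 4, 5, 6] (3->2, 4->10, 5->8, 6->1), giving [2, 10, 8, 1].

[2, 10, 8, 1]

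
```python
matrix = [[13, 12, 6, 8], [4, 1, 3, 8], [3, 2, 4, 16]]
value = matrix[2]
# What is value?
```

matrix has 3 rows. Row 2 is [3, 2, 4, 16].

[3, 2, 4, 16]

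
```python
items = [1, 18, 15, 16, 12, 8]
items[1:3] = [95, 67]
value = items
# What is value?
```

items starts as [1, 18, 15, 16, 12, 8] (length 6). The slice items[1:3] covers indices [1, 2] with values [18, 15]. Replacing that slice with [95, 67] (same length) produces [1, 95, 67, 16, 12, 8].

[1, 95, 67, 16, 12, 8]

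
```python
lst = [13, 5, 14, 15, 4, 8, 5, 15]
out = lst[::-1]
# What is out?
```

lst has length 8. The slice lst[::-1] selects indices [7, 6, 5, 4, 3, 2, 1, 0] (7->15, 6->5, 5->8, 4->4, 3->15, 2->14, 1->5, 0->13), giving [15, 5, 8, 4, 15, 14, 5, 13].

[15, 5, 8, 4, 15, 14, 5, 13]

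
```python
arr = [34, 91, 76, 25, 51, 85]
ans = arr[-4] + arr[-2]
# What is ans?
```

arr has length 6. Negative index -4 maps to positive index 6 + (-4) = 2. arr[2] = 76.
arr has length 6. Negative index -2 maps to positive index 6 + (-2) = 4. arr[4] = 51.
Sum: 76 + 51 = 127.

127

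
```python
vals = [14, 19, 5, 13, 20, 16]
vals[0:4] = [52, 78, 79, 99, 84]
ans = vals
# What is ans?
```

vals starts as [14, 19, 5, 13, 20, 16] (length 6). The slice vals[0:4] covers indices [0, 1, 2, 3] with values [14, 19, 5, 13]. Replacing that slice with [52, 78, 79, 99, 84] (different length) produces [52, 78, 79, 99, 84, 20, 16].

[52, 78, 79, 99, 84, 20, 16]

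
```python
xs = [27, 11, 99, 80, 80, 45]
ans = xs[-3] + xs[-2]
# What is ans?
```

xs has length 6. Negative index -3 maps to positive index 6 + (-3) = 3. xs[3] = 80.
xs has length 6. Negative index -2 maps to positive index 6 + (-2) = 4. xs[4] = 80.
Sum: 80 + 80 = 160.

160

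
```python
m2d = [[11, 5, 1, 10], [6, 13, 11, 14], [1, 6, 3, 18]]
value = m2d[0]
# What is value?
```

m2d has 3 rows. Row 0 is [11, 5, 1, 10].

[11, 5, 1, 10]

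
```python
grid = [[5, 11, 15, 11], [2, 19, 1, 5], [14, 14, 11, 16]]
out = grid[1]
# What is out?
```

grid has 3 rows. Row 1 is [2, 19, 1, 5].

[2, 19, 1, 5]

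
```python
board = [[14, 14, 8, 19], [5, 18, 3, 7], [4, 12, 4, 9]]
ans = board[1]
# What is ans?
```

board has 3 rows. Row 1 is [5, 18, 3, 7].

[5, 18, 3, 7]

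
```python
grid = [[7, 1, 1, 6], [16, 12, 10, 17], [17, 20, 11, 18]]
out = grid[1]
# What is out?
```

grid has 3 rows. Row 1 is [16, 12, 10, 17].

[16, 12, 10, 17]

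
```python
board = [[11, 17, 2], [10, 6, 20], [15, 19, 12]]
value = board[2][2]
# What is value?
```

board[2] = [15, 19, 12]. Taking column 2 of that row yields 12.

12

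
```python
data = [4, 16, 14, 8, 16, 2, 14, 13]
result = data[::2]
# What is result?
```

data has length 8. The slice data[::2] selects indices [0, 2, 4, 6] (0->4, 2->14, 4->16, 6->14), giving [4, 14, 16, 14].

[4, 14, 16, 14]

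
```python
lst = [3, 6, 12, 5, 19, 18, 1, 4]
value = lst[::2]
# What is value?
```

lst has length 8. The slice lst[::2] selects indices [0, 2, 4, 6] (0->3, 2->12, 4->19, 6->1), giving [3, 12, 19, 1].

[3, 12, 19, 1]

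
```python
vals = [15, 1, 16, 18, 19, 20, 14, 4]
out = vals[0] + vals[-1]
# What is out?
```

vals has length 8. vals[0] = 15.
vals has length 8. Negative index -1 maps to positive index 8 + (-1) = 7. vals[7] = 4.
Sum: 15 + 4 = 19.

19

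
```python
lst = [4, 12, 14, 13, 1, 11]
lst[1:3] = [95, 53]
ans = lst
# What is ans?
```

lst starts as [4, 12, 14, 13, 1, 11] (length 6). The slice lst[1:3] covers indices [1, 2] with values [12, 14]. Replacing that slice with [95, 53] (same length) produces [4, 95, 53, 13, 1, 11].

[4, 95, 53, 13, 1, 11]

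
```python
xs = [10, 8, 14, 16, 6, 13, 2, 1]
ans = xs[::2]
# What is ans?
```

xs has length 8. The slice xs[::2] selects indices [0, 2, 4, 6] (0->10, 2->14, 4->6, 6->2), giving [10, 14, 6, 2].

[10, 14, 6, 2]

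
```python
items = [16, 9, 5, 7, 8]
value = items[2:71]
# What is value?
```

items has length 5. The slice items[2:71] selects indices [2, 3, 4] (2->5, 3->7, 4->8), giving [5, 7, 8].

[5, 7, 8]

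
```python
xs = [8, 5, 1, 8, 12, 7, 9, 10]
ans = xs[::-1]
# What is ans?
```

xs has length 8. The slice xs[::-1] selects indices [7, 6, 5, 4, 3, 2, 1, 0] (7->10, 6->9, 5->7, 4->12, 3->8, 2->1, 1->5, 0->8), giving [10, 9, 7, 12, 8, 1, 5, 8].

[10, 9, 7, 12, 8, 1, 5, 8]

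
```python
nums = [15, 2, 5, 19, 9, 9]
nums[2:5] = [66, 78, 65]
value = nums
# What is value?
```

nums starts as [15, 2, 5, 19, 9, 9] (length 6). The slice nums[2:5] covers indices [2, 3, 4] with values [5, 19, 9]. Replacing that slice with [66, 78, 65] (same length) produces [15, 2, 66, 78, 65, 9].

[15, 2, 66, 78, 65, 9]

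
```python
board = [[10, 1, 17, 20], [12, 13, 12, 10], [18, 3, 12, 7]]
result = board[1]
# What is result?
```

board has 3 rows. Row 1 is [12, 13, 12, 10].

[12, 13, 12, 10]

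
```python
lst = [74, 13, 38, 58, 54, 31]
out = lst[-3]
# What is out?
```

lst has length 6. Negative index -3 maps to positive index 6 + (-3) = 3. lst[3] = 58.

58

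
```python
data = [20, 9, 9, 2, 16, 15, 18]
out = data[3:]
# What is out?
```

data has length 7. The slice data[3:] selects indices [3, 4, 5, 6] (3->2, 4->16, 5->15, 6->18), giving [2, 16, 15, 18].

[2, 16, 15, 18]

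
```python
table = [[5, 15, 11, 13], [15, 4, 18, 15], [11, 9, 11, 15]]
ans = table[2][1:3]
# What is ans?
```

table[2] = [11, 9, 11, 15]. table[2] has length 4. The slice table[2][1:3] selects indices [1, 2] (1->9, 2->11), giving [9, 11].

[9, 11]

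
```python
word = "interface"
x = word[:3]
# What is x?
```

word has length 9. The slice word[:3] selects indices [0, 1, 2] (0->'i', 1->'n', 2->'t'), giving 'int'.

'int'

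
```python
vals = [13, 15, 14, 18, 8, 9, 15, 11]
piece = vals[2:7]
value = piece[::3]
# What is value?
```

vals has length 8. The slice vals[2:7] selects indices [2, 3, 4, 5, 6] (2->14, 3->18, 4->8, 5->9, 6->15), giving [14, 18, 8, 9, 15]. So piece = [14, 18, 8, 9, 15]. piece has length 5. The slice piece[::3] selects indices [0, 3] (0->14, 3->9), giving [14, 9].

[14, 9]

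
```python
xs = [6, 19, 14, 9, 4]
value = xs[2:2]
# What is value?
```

xs has length 5. The slice xs[2:2] resolves to an empty index range, so the result is [].

[]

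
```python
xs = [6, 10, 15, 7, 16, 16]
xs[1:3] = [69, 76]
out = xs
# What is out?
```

xs starts as [6, 10, 15, 7, 16, 16] (length 6). The slice xs[1:3] covers indices [1, 2] with values [10, 15]. Replacing that slice with [69, 76] (same length) produces [6, 69, 76, 7, 16, 16].

[6, 69, 76, 7, 16, 16]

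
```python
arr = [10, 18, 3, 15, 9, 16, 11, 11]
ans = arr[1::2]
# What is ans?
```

arr has length 8. The slice arr[1::2] selects indices [1, 3, 5, 7] (1->18, 3->15, 5->16, 7->11), giving [18, 15, 16, 11].

[18, 15, 16, 11]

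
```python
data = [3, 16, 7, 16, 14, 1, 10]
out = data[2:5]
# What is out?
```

data has length 7. The slice data[2:5] selects indices [2, 3, 4] (2->7, 3->16, 4->14), giving [7, 16, 14].

[7, 16, 14]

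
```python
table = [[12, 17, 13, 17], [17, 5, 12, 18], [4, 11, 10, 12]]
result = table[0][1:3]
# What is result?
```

table[0] = [12, 17, 13, 17]. table[0] has length 4. The slice table[0][1:3] selects indices [1, 2] (1->17, 2->13), giving [17, 13].

[17, 13]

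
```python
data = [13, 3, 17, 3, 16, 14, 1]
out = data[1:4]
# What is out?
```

data has length 7. The slice data[1:4] selects indices [1, 2, 3] (1->3, 2->17, 3->3), giving [3, 17, 3].

[3, 17, 3]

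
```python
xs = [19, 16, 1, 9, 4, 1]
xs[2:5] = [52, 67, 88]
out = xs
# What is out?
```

xs starts as [19, 16, 1, 9, 4, 1] (length 6). The slice xs[2:5] covers indices [2, 3, 4] with values [1, 9, 4]. Replacing that slice with [52, 67, 88] (same length) produces [19, 16, 52, 67, 88, 1].

[19, 16, 52, 67, 88, 1]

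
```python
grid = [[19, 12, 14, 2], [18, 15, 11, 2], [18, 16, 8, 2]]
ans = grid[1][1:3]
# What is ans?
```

grid[1] = [18, 15, 11, 2]. grid[1] has length 4. The slice grid[1][1:3] selects indices [1, 2] (1->15, 2->11), giving [15, 11].

[15, 11]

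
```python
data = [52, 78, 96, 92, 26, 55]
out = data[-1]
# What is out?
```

data has length 6. Negative index -1 maps to positive index 6 + (-1) = 5. data[5] = 55.

55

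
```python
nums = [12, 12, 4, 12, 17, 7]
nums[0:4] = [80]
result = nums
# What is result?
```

nums starts as [12, 12, 4, 12, 17, 7] (length 6). The slice nums[0:4] covers indices [0, 1, 2, 3] with values [12, 12, 4, 12]. Replacing that slice with [80] (different length) produces [80, 17, 7].

[80, 17, 7]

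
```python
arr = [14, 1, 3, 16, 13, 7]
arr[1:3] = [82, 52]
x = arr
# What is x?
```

arr starts as [14, 1, 3, 16, 13, 7] (length 6). The slice arr[1:3] covers indices [1, 2] with values [1, 3]. Replacing that slice with [82, 52] (same length) produces [14, 82, 52, 16, 13, 7].

[14, 82, 52, 16, 13, 7]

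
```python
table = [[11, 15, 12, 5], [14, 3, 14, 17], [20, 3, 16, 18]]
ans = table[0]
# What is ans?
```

table has 3 rows. Row 0 is [11, 15, 12, 5].

[11, 15, 12, 5]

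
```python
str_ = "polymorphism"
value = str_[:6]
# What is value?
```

str_ has length 12. The slice str_[:6] selects indices [0, 1, 2, 3, 4, 5] (0->'p', 1->'o', 2->'l', 3->'y', 4->'m', 5->'o'), giving 'polymo'.

'polymo'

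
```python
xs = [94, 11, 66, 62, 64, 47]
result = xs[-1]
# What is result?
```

xs has length 6. Negative index -1 maps to positive index 6 + (-1) = 5. xs[5] = 47.

47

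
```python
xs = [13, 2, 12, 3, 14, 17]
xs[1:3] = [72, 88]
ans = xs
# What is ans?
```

xs starts as [13, 2, 12, 3, 14, 17] (length 6). The slice xs[1:3] covers indices [1, 2] with values [2, 12]. Replacing that slice with [72, 88] (same length) produces [13, 72, 88, 3, 14, 17].

[13, 72, 88, 3, 14, 17]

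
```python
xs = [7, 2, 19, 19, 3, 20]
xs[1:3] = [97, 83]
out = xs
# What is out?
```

xs starts as [7, 2, 19, 19, 3, 20] (length 6). The slice xs[1:3] covers indices [1, 2] with values [2, 19]. Replacing that slice with [97, 83] (same length) produces [7, 97, 83, 19, 3, 20].

[7, 97, 83, 19, 3, 20]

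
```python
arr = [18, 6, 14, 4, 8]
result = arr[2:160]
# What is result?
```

arr has length 5. The slice arr[2:160] selects indices [2, 3, 4] (2->14, 3->4, 4->8), giving [14, 4, 8].

[14, 4, 8]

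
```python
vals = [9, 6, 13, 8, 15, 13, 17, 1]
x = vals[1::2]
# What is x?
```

vals has length 8. The slice vals[1::2] selects indices [1, 3, 5, 7] (1->6, 3->8, 5->13, 7->1), giving [6, 8, 13, 1].

[6, 8, 13, 1]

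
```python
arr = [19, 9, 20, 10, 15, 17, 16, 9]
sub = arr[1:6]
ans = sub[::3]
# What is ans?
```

arr has length 8. The slice arr[1:6] selects indices [1, 2, 3, 4, 5] (1->9, 2->20, 3->10, 4->15, 5->17), giving [9, 20, 10, 15, 17]. So sub = [9, 20, 10, 15, 17]. sub has length 5. The slice sub[::3] selects indices [0, 3] (0->9, 3->15), giving [9, 15].

[9, 15]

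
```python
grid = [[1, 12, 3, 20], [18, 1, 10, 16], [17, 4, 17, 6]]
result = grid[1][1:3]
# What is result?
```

grid[1] = [18, 1, 10, 16]. grid[1] has length 4. The slice grid[1][1:3] selects indices [1, 2] (1->1, 2->10), giving [1, 10].

[1, 10]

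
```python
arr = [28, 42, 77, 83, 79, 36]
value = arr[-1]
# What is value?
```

arr has length 6. Negative index -1 maps to positive index 6 + (-1) = 5. arr[5] = 36.

36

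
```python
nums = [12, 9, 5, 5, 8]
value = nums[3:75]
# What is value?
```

nums has length 5. The slice nums[3:75] selects indices [3, 4] (3->5, 4->8), giving [5, 8].

[5, 8]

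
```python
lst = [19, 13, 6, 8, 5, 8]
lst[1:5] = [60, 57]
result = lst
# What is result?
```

lst starts as [19, 13, 6, 8, 5, 8] (length 6). The slice lst[1:5] covers indices [1, 2, 3, 4] with values [13, 6, 8, 5]. Replacing that slice with [60, 57] (different length) produces [19, 60, 57, 8].

[19, 60, 57, 8]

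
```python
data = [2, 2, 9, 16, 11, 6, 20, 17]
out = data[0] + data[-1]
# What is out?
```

data has length 8. data[0] = 2.
data has length 8. Negative index -1 maps to positive index 8 + (-1) = 7. data[7] = 17.
Sum: 2 + 17 = 19.

19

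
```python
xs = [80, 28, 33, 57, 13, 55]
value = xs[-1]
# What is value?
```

xs has length 6. Negative index -1 maps to positive index 6 + (-1) = 5. xs[5] = 55.

55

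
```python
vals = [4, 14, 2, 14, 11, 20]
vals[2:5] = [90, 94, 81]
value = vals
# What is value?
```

vals starts as [4, 14, 2, 14, 11, 20] (length 6). The slice vals[2:5] covers indices [2, 3, 4] with values [2, 14, 11]. Replacing that slice with [90, 94, 81] (same length) produces [4, 14, 90, 94, 81, 20].

[4, 14, 90, 94, 81, 20]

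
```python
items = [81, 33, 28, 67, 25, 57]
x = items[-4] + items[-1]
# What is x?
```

items has length 6. Negative index -4 maps to positive index 6 + (-4) = 2. items[2] = 28.
items has length 6. Negative index -1 maps to positive index 6 + (-1) = 5. items[5] = 57.
Sum: 28 + 57 = 85.

85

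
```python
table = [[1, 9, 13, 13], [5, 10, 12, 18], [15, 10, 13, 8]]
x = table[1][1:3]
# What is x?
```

table[1] = [5, 10, 12, 18]. table[1] has length 4. The slice table[1][1:3] selects indices [1, 2] (1->10, 2->12), giving [10, 12].

[10, 12]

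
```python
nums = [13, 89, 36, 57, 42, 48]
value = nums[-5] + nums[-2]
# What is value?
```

nums has length 6. Negative index -5 maps to positive index 6 + (-5) = 1. nums[1] = 89.
nums has length 6. Negative index -2 maps to positive index 6 + (-2) = 4. nums[4] = 42.
Sum: 89 + 42 = 131.

131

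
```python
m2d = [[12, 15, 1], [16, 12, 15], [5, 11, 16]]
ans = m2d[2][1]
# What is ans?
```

m2d[2] = [5, 11, 16]. Taking column 1 of that row yields 11.

11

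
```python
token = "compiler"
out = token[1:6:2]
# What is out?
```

token has length 8. The slice token[1:6:2] selects indices [1, 3, 5] (1->'o', 3->'p', 5->'l'), giving 'opl'.

'opl'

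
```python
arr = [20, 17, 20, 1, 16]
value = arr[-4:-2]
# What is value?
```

arr has length 5. The slice arr[-4:-2] selects indices [1, 2] (1->17, 2->20), giving [17, 20].

[17, 20]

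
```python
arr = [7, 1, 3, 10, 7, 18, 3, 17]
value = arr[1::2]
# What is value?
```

arr has length 8. The slice arr[1::2] selects indices [1, 3, 5, 7] (1->1, 3->10, 5->18, 7->17), giving [1, 10, 18, 17].

[1, 10, 18, 17]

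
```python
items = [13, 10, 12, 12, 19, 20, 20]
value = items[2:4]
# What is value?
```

items has length 7. The slice items[2:4] selects indices [2, 3] (2->12, 3->12), giving [12, 12].

[12, 12]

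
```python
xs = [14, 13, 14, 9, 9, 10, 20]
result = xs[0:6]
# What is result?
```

xs has length 7. The slice xs[0:6] selects indices [0, 1, 2, 3, 4, 5] (0->14, 1->13, 2->14, 3->9, 4->9, 5->10), giving [14, 13, 14, 9, 9, 10].

[14, 13, 14, 9, 9, 10]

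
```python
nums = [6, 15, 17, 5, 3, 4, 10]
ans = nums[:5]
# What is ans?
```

nums has length 7. The slice nums[:5] selects indices [0, 1, 2, 3, 4] (0->6, 1->15, 2->17, 3->5, 4->3), giving [6, 15, 17, 5, 3].

[6, 15, 17, 5, 3]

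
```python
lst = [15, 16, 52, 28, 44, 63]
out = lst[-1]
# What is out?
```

lst has length 6. Negative index -1 maps to positive index 6 + (-1) = 5. lst[5] = 63.

63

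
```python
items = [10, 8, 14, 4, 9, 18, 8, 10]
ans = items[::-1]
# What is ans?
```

items has length 8. The slice items[::-1] selects indices [7, 6, 5, 4, 3, 2, 1, 0] (7->10, 6->8, 5->18, 4->9, 3->4, 2->14, 1->8, 0->10), giving [10, 8, 18, 9, 4, 14, 8, 10].

[10, 8, 18, 9, 4, 14, 8, 10]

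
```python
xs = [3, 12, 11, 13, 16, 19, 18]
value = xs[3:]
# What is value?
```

xs has length 7. The slice xs[3:] selects indices [3, 4, 5, 6] (3->13, 4->16, 5->19, 6->18), giving [13, 16, 19, 18].

[13, 16, 19, 18]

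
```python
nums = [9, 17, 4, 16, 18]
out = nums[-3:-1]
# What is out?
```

nums has length 5. The slice nums[-3:-1] selects indices [2, 3] (2->4, 3->16), giving [4, 16].

[4, 16]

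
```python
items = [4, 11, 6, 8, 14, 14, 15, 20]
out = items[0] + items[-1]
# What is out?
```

items has length 8. items[0] = 4.
items has length 8. Negative index -1 maps to positive index 8 + (-1) = 7. items[7] = 20.
Sum: 4 + 20 = 24.

24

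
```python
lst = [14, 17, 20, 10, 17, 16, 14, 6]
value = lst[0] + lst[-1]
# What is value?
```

lst has length 8. lst[0] = 14.
lst has length 8. Negative index -1 maps to positive index 8 + (-1) = 7. lst[7] = 6.
Sum: 14 + 6 = 20.

20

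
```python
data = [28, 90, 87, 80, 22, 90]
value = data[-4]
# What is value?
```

data has length 6. Negative index -4 maps to positive index 6 + (-4) = 2. data[2] = 87.

87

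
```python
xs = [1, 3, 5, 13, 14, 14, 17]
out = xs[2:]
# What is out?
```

xs has length 7. The slice xs[2:] selects indices [2, 3, 4, 5, 6] (2->5, 3->13, 4->14, 5->14, 6->17), giving [5, 13, 14, 14, 17].

[5, 13, 14, 14, 17]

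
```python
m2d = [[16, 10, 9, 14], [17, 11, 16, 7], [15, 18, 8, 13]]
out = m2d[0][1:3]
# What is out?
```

m2d[0] = [16, 10, 9, 14]. m2d[0] has length 4. The slice m2d[0][1:3] selects indices [1, 2] (1->10, 2->9), giving [10, 9].

[10, 9]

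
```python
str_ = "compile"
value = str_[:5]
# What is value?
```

str_ has length 7. The slice str_[:5] selects indices [0, 1, 2, 3, 4] (0->'c', 1->'o', 2->'m', 3->'p', 4->'i'), giving 'compi'.

'compi'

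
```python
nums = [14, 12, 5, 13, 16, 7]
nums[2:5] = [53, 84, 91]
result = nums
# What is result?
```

nums starts as [14, 12, 5, 13, 16, 7] (length 6). The slice nums[2:5] covers indices [2, 3, 4] with values [5, 13, 16]. Replacing that slice with [53, 84, 91] (same length) produces [14, 12, 53, 84, 91, 7].

[14, 12, 53, 84, 91, 7]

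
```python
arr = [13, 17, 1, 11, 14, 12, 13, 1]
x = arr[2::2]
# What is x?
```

arr has length 8. The slice arr[2::2] selects indices [2, 4, 6] (2->1, 4->14, 6->13), giving [1, 14, 13].

[1, 14, 13]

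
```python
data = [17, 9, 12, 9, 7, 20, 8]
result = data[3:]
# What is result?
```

data has length 7. The slice data[3:] selects indices [3, 4, 5, 6] (3->9, 4->7, 5->20, 6->8), giving [9, 7, 20, 8].

[9, 7, 20, 8]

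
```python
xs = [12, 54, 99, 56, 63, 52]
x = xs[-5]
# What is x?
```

xs has length 6. Negative index -5 maps to positive index 6 + (-5) = 1. xs[1] = 54.

54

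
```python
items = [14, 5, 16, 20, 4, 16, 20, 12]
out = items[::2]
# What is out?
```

items has length 8. The slice items[::2] selects indices [0, 2, 4, 6] (0->14, 2->16, 4->4, 6->20), giving [14, 16, 4, 20].

[14, 16, 4, 20]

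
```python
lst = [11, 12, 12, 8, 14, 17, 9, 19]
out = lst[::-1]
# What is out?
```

lst has length 8. The slice lst[::-1] selects indices [7, 6, 5, 4, 3, 2, 1, 0] (7->19, 6->9, 5->17, 4->14, 3->8, 2->12, 1->12, 0->11), giving [19, 9, 17, 14, 8, 12, 12, 11].

[19, 9, 17, 14, 8, 12, 12, 11]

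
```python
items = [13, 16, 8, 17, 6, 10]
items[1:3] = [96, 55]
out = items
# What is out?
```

items starts as [13, 16, 8, 17, 6, 10] (length 6). The slice items[1:3] covers indices [1, 2] with values [16, 8]. Replacing that slice with [96, 55] (same length) produces [13, 96, 55, 17, 6, 10].

[13, 96, 55, 17, 6, 10]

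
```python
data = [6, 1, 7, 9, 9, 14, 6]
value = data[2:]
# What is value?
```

data has length 7. The slice data[2:] selects indices [2, 3, 4, 5, 6] (2->7, 3->9, 4->9, 5->14, 6->6), giving [7, 9, 9, 14, 6].

[7, 9, 9, 14, 6]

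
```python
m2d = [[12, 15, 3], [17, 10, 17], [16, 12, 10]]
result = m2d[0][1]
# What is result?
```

m2d[0] = [12, 15, 3]. Taking column 1 of that row yields 15.

15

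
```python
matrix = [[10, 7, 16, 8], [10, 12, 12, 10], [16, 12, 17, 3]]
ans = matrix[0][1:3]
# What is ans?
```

matrix[0] = [10, 7, 16, 8]. matrix[0] has length 4. The slice matrix[0][1:3] selects indices [1, 2] (1->7, 2->16), giving [7, 16].

[7, 16]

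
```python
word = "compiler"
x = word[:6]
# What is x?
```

word has length 8. The slice word[:6] selects indices [0, 1, 2, 3, 4, 5] (0->'c', 1->'o', 2->'m', 3->'p', 4->'i', 5->'l'), giving 'compil'.

'compil'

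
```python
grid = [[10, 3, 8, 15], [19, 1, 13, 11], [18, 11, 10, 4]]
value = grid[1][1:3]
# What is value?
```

grid[1] = [19, 1, 13, 11]. grid[1] has length 4. The slice grid[1][1:3] selects indices [1, 2] (1->1, 2->13), giving [1, 13].

[1, 13]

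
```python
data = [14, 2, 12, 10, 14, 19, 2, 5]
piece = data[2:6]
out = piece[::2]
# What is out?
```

data has length 8. The slice data[2:6] selects indices [2, 3, 4, 5] (2->12, 3->10, 4->14, 5->19), giving [12, 10, 14, 19]. So piece = [12, 10, 14, 19]. piece has length 4. The slice piece[::2] selects indices [0, 2] (0->12, 2->14), giving [12, 14].

[12, 14]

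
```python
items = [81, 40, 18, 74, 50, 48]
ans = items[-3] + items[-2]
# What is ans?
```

items has length 6. Negative index -3 maps to positive index 6 + (-3) = 3. items[3] = 74.
items has length 6. Negative index -2 maps to positive index 6 + (-2) = 4. items[4] = 50.
Sum: 74 + 50 = 124.

124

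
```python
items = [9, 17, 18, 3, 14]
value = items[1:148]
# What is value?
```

items has length 5. The slice items[1:148] selects indices [1, 2, 3, 4] (1->17, 2->18, 3->3, 4->14), giving [17, 18, 3, 14].

[17, 18, 3, 14]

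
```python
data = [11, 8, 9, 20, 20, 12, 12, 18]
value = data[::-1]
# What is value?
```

data has length 8. The slice data[::-1] selects indices [7, 6, 5, 4, 3, 2, 1, 0] (7->18, 6->12, 5->12, 4->20, 3->20, 2->9, 1->8, 0->11), giving [18, 12, 12, 20, 20, 9, 8, 11].

[18, 12, 12, 20, 20, 9, 8, 11]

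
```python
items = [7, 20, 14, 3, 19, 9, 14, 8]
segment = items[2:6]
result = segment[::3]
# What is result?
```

items has length 8. The slice items[2:6] selects indices [2, 3, 4, 5] (2->14, 3->3, 4->19, 5->9), giving [14, 3, 19, 9]. So segment = [14, 3, 19, 9]. segment has length 4. The slice segment[::3] selects indices [0, 3] (0->14, 3->9), giving [14, 9].

[14, 9]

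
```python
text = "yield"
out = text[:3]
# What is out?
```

text has length 5. The slice text[:3] selects indices [0, 1, 2] (0->'y', 1->'i', 2->'e'), giving 'yie'.

'yie'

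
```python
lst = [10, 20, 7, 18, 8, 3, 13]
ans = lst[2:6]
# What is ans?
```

lst has length 7. The slice lst[2:6] selects indices [2, 3, 4, 5] (2->7, 3->18, 4->8, 5->3), giving [7, 18, 8, 3].

[7, 18, 8, 3]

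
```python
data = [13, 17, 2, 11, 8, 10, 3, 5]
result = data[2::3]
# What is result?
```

data has length 8. The slice data[2::3] selects indices [2, 5] (2->2, 5->10), giving [2, 10].

[2, 10]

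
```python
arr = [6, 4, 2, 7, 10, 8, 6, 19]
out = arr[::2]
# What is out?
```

arr has length 8. The slice arr[::2] selects indices [0, 2, 4, 6] (0->6, 2->2, 4->10, 6->6), giving [6, 2, 10, 6].

[6, 2, 10, 6]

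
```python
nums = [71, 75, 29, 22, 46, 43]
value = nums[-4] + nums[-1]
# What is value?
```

nums has length 6. Negative index -4 maps to positive index 6 + (-4) = 2. nums[2] = 29.
nums has length 6. Negative index -1 maps to positive index 6 + (-1) = 5. nums[5] = 43.
Sum: 29 + 43 = 72.

72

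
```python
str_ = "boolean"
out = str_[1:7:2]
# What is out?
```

str_ has length 7. The slice str_[1:7:2] selects indices [1, 3, 5] (1->'o', 3->'l', 5->'a'), giving 'ola'.

'ola'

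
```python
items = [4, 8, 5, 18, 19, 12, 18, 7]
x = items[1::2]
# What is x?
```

items has length 8. The slice items[1::2] selects indices [1, 3, 5, 7] (1->8, 3->18, 5->12, 7->7), giving [8, 18, 12, 7].

[8, 18, 12, 7]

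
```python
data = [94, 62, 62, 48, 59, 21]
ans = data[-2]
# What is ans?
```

data has length 6. Negative index -2 maps to positive index 6 + (-2) = 4. data[4] = 59.

59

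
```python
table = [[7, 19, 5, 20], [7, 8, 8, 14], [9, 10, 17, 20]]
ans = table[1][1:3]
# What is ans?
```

table[1] = [7, 8, 8, 14]. table[1] has length 4. The slice table[1][1:3] selects indices [1, 2] (1->8, 2->8), giving [8, 8].

[8, 8]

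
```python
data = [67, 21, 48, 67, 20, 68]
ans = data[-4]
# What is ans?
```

data has length 6. Negative index -4 maps to positive index 6 + (-4) = 2. data[2] = 48.

48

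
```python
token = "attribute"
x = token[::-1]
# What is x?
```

token has length 9. The slice token[::-1] selects indices [8, 7, 6, 5, 4, 3, 2, 1, 0] (8->'e', 7->'t', 6->'u', 5->'b', 4->'i', 3->'r', 2->'t', 1->'t', 0->'a'), giving 'etubirtta'.

'etubirtta'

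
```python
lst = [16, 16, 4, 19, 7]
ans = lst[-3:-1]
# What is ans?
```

lst has length 5. The slice lst[-3:-1] selects indices [2, 3] (2->4, 3->19), giving [4, 19].

[4, 19]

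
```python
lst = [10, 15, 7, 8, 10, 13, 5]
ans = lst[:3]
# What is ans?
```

lst has length 7. The slice lst[:3] selects indices [0, 1, 2] (0->10, 1->15, 2->7), giving [10, 15, 7].

[10, 15, 7]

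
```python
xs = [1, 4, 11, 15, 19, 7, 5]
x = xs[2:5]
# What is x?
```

xs has length 7. The slice xs[2:5] selects indices [2, 3, 4] (2->11, 3->15, 4->19), giving [11, 15, 19].

[11, 15, 19]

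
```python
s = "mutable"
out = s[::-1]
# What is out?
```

s has length 7. The slice s[::-1] selects indices [6, 5, 4, 3, 2, 1, 0] (6->'e', 5->'l', 4->'b', 3->'a', 2->'t', 1->'u', 0->'m'), giving 'elbatum'.

'elbatum'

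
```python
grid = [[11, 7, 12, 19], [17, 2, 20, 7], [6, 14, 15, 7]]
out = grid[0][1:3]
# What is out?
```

grid[0] = [11, 7, 12, 19]. grid[0] has length 4. The slice grid[0][1:3] selects indices [1, 2] (1->7, 2->12), giving [7, 12].

[7, 12]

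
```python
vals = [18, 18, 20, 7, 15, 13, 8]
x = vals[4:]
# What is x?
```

vals has length 7. The slice vals[4:] selects indices [4, 5, 6] (4->15, 5->13, 6->8), giving [15, 13, 8].

[15, 13, 8]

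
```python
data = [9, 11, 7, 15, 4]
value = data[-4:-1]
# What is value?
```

data has length 5. The slice data[-4:-1] selects indices [1, 2, 3] (1->11, 2->7, 3->15), giving [11, 7, 15].

[11, 7, 15]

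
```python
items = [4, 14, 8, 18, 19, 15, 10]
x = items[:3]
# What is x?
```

items has length 7. The slice items[:3] selects indices [0, 1, 2] (0->4, 1->14, 2->8), giving [4, 14, 8].

[4, 14, 8]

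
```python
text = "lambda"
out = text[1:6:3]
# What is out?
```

text has length 6. The slice text[1:6:3] selects indices [1, 4] (1->'a', 4->'d'), giving 'ad'.

'ad'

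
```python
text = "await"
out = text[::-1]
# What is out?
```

text has length 5. The slice text[::-1] selects indices [4, 3, 2, 1, 0] (4->'t', 3->'i', 2->'a', 1->'w', 0->'a'), giving 'tiawa'.

'tiawa'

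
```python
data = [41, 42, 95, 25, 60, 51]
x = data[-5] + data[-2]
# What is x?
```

data has length 6. Negative index -5 maps to positive index 6 + (-5) = 1. data[1] = 42.
data has length 6. Negative index -2 maps to positive index 6 + (-2) = 4. data[4] = 60.
Sum: 42 + 60 = 102.

102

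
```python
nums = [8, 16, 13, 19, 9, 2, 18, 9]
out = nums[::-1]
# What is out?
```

nums has length 8. The slice nums[::-1] selects indices [7, 6, 5, 4, 3, 2, 1, 0] (7->9, 6->18, 5->2, 4->9, 3->19, 2->13, 1->16, 0->8), giving [9, 18, 2, 9, 19, 13, 16, 8].

[9, 18, 2, 9, 19, 13, 16, 8]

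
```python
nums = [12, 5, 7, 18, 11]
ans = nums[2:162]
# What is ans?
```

nums has length 5. The slice nums[2:162] selects indices [2, 3, 4] (2->7, 3->18, 4->11), giving [7, 18, 11].

[7, 18, 11]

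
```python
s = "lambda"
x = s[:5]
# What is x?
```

s has length 6. The slice s[:5] selects indices [0, 1, 2, 3, 4] (0->'l', 1->'a', 2->'m', 3->'b', 4->'d'), giving 'lambd'.

'lambd'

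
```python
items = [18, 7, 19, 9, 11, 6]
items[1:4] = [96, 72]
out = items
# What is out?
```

items starts as [18, 7, 19, 9, 11, 6] (length 6). The slice items[1:4] covers indices [1, 2, 3] with values [7, 19, 9]. Replacing that slice with [96, 72] (different length) produces [18, 96, 72, 11, 6].

[18, 96, 72, 11, 6]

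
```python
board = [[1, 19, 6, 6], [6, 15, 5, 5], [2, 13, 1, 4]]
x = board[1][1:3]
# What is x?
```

board[1] = [6, 15, 5, 5]. board[1] has length 4. The slice board[1][1:3] selects indices [1, 2] (1->15, 2->5), giving [15, 5].

[15, 5]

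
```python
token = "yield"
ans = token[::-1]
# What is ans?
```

token has length 5. The slice token[::-1] selects indices [4, 3, 2, 1, 0] (4->'d', 3->'l', 2->'e', 1->'i', 0->'y'), giving 'dleiy'.

'dleiy'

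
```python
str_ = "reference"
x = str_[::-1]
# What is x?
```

str_ has length 9. The slice str_[::-1] selects indices [8, 7, 6, 5, 4, 3, 2, 1, 0] (8->'e', 7->'c', 6->'n', 5->'e', 4->'r', 3->'e', 2->'f', 1->'e', 0->'r'), giving 'ecnerefer'.

'ecnerefer'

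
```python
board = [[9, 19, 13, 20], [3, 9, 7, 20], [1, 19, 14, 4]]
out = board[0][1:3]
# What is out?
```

board[0] = [9, 19, 13, 20]. board[0] has length 4. The slice board[0][1:3] selects indices [1, 2] (1->19, 2->13), giving [19, 13].

[19, 13]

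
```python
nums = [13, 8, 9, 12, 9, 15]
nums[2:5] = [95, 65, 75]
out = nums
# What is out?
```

nums starts as [13, 8, 9, 12, 9, 15] (length 6). The slice nums[2:5] covers indices [2, 3, 4] with values [9, 12, 9]. Replacing that slice with [95, 65, 75] (same length) produces [13, 8, 95, 65, 75, 15].

[13, 8, 95, 65, 75, 15]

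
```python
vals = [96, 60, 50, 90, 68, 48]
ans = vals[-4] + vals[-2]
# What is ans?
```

vals has length 6. Negative index -4 maps to positive index 6 + (-4) = 2. vals[2] = 50.
vals has length 6. Negative index -2 maps to positive index 6 + (-2) = 4. vals[4] = 68.
Sum: 50 + 68 = 118.

118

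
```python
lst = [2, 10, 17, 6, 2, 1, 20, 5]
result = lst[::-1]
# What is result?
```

lst has length 8. The slice lst[::-1] selects indices [7, 6, 5, 4, 3, 2, 1, 0] (7->5, 6->20, 5->1, 4->2, 3->6, 2->17, 1->10, 0->2), giving [5, 20, 1, 2, 6, 17, 10, 2].

[5, 20, 1, 2, 6, 17, 10, 2]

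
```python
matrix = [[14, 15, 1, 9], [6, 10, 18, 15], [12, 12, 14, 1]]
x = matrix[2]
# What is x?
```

matrix has 3 rows. Row 2 is [12, 12, 14, 1].

[12, 12, 14, 1]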